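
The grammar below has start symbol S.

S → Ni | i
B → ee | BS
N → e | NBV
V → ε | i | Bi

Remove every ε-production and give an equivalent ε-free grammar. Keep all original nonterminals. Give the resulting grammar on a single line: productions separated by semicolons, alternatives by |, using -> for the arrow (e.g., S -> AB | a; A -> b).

S -> i | Ni; B -> BS | ee; N -> e | NB | NBV; V -> i | Bi

Nullable set: {V}.
N -> NBV: V nullable, giving NB | NBV.
Drop V -> ε.
Unchanged (no nullable symbols): S -> Ni; S -> i; B -> BS; B -> ee; N -> e; V -> Bi; V -> i.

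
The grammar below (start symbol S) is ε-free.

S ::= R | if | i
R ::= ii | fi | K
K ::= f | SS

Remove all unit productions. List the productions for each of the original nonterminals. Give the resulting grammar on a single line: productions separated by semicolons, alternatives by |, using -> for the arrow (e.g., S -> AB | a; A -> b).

Unit productions: R->K, S->R.
Unit pairs (A ⇒* B via units): (R,K), (S,K), (S,R).
S: inherits non-unit rules of {K, R, S} → SS | f | fi | i | if | ii.
K: inherits non-unit rules of {K} → SS | f.
R: inherits non-unit rules of {K, R} → SS | f | fi | ii.

S -> f | i | SS | fi | if | ii; K -> f | SS; R -> f | SS | fi | ii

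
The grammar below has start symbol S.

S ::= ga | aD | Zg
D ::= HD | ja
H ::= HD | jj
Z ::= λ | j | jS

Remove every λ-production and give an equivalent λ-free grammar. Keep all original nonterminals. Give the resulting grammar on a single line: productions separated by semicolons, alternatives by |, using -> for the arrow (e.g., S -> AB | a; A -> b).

S -> g | Zg | aD | ga; D -> HD | ja; H -> HD | jj; Z -> j | jS

Nullable set: {Z}.
S -> Zg: Z nullable, giving Zg | g.
Drop Z -> λ.
Unchanged (no nullable symbols): S -> aD; S -> ga; D -> HD; D -> ja; H -> HD; H -> jj; Z -> j; Z -> jS.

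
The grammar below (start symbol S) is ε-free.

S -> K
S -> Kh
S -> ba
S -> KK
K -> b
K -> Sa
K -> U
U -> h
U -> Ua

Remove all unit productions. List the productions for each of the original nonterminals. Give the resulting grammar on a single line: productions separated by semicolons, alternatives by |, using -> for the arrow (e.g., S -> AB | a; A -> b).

Unit productions: K->U, S->K.
Unit pairs (A ⇒* B via units): (K,U), (S,K), (S,U).
S: inherits non-unit rules of {K, S, U} → KK | Kh | Sa | Ua | b | ba | h.
K: inherits non-unit rules of {K, U} → Sa | Ua | b | h.
U: inherits non-unit rules of {U} → Ua | h.

S -> b | h | KK | Kh | Sa | Ua | ba; K -> b | h | Sa | Ua; U -> h | Ua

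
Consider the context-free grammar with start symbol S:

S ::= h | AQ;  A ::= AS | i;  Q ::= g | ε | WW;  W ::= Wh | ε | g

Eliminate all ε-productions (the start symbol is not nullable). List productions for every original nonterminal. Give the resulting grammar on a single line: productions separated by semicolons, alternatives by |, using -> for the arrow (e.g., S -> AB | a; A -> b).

Nullable set: {Q, W}.
S -> AQ: Q nullable, giving A | AQ.
Drop Q -> ε.
Q -> WW: W, W nullable, giving W | WW.
Drop W -> ε.
W -> Wh: W nullable, giving Wh | h.
Unchanged (no nullable symbols): S -> h; A -> AS; A -> i; Q -> g; W -> g.

S -> A | h | AQ; A -> i | AS; Q -> W | g | WW; W -> g | h | Wh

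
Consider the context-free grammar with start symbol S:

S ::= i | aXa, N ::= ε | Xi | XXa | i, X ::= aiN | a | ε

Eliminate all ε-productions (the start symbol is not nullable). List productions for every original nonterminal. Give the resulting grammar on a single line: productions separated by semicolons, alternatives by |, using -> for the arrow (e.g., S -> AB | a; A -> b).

Nullable set: {N, X}.
S -> aXa: X nullable, giving aXa | aa.
Drop N -> ε.
N -> XXa: X, X nullable, giving XXa | Xa | a.
N -> Xi: X nullable, giving Xi | i.
Drop X -> ε.
X -> aiN: N nullable, giving ai | aiN.
Unchanged (no nullable symbols): S -> i; N -> i; X -> a.

S -> i | aa | aXa; N -> a | i | Xa | Xi | XXa; X -> a | ai | aiN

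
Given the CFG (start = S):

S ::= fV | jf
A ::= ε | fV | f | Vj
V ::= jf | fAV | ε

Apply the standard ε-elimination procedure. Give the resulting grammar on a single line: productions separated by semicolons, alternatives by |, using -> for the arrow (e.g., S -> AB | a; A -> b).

Nullable set: {A, V}.
S -> fV: V nullable, giving f | fV.
Drop A -> ε.
A -> Vj: V nullable, giving Vj | j.
A -> fV: V nullable, giving f | fV.
Drop V -> ε.
V -> fAV: A, V nullable, giving f | fA | fAV | fV.
Unchanged (no nullable symbols): S -> jf; A -> f; V -> jf.

S -> f | fV | jf; A -> f | j | Vj | fV; V -> f | fA | fV | jf | fAV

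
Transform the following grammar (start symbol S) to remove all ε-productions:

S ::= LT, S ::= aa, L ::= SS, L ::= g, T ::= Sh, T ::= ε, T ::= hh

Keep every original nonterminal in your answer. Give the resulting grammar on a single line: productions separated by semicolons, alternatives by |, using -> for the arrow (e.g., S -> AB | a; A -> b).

S -> L | LT | aa; L -> g | SS; T -> Sh | hh

Nullable set: {T}.
S -> LT: T nullable, giving L | LT.
Drop T -> ε.
Unchanged (no nullable symbols): S -> aa; L -> SS; L -> g; T -> Sh; T -> hh.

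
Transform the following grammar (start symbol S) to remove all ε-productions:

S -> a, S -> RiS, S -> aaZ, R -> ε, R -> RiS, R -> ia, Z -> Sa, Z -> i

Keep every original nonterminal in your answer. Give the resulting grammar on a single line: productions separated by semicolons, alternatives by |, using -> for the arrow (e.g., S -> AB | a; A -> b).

S -> a | iS | RiS | aaZ; R -> iS | ia | RiS; Z -> i | Sa

Nullable set: {R}.
S -> RiS: R nullable, giving RiS | iS.
Drop R -> ε.
R -> RiS: R nullable, giving RiS | iS.
Unchanged (no nullable symbols): S -> a; S -> aaZ; R -> ia; Z -> Sa; Z -> i.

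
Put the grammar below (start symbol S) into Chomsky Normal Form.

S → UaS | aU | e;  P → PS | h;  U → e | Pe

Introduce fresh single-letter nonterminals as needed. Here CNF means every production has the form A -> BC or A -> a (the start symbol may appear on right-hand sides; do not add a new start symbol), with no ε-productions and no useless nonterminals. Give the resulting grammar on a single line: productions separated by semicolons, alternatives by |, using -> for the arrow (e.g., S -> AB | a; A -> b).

No ε-productions.
No unit productions to eliminate.
TERM: introduce A -> a, B -> e and substitute in every rule of length ≥2.
BIN: S -> UAS becomes S -> UC, C -> AS.

S -> e | AU | UC; A -> a; B -> e; C -> AS; P -> h | PS; U -> e | PB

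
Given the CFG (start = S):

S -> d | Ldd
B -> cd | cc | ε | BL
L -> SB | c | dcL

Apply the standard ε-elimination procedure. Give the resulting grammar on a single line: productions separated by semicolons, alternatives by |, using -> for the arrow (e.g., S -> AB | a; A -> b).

S -> d | Ldd; B -> L | BL | cc | cd; L -> S | c | SB | dcL

Nullable set: {B}.
Drop B -> ε.
B -> BL: B nullable, giving BL | L.
L -> SB: B nullable, giving S | SB.
Unchanged (no nullable symbols): S -> Ldd; S -> d; B -> cc; B -> cd; L -> c; L -> dcL.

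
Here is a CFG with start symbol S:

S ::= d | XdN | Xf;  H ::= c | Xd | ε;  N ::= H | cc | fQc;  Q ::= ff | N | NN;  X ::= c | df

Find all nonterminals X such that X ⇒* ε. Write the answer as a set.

Directly nullable (have an ε-rule): {H}.
N is nullable via N -> H (every symbol on the right is already known nullable).
Q is nullable via Q -> N (every symbol on the right is already known nullable).
Not nullable: S, X — each has a terminal in every rule's right-hand side or depends on a non-nullable symbol.

{H, N, Q}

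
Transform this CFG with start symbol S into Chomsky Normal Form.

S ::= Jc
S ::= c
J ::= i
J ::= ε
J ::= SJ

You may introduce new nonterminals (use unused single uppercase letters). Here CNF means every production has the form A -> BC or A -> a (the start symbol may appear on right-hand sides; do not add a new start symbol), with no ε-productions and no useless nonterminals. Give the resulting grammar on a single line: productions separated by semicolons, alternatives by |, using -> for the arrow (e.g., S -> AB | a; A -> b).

Nullable: {J}; after ε-elimination: S -> c | Jc; J -> S | i | SJ.
After unit-elimination: S -> c | Jc; J -> c | i | Jc | SJ.
TERM: introduce A -> c and substitute in every rule of length ≥2.

S -> c | JA; A -> c; J -> c | i | JA | SJ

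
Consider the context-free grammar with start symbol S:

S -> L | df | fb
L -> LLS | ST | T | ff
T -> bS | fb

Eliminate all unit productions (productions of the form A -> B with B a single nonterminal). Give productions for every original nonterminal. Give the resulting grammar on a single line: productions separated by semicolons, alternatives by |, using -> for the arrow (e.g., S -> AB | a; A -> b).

Unit productions: L->T, S->L.
Unit pairs (A ⇒* B via units): (L,T), (S,L), (S,T).
S: inherits non-unit rules of {L, S, T} → LLS | ST | bS | df | fb | ff.
L: inherits non-unit rules of {L, T} → LLS | ST | bS | fb | ff.
T: inherits non-unit rules of {T} → bS | fb.

S -> ST | bS | df | fb | ff | LLS; L -> ST | bS | fb | ff | LLS; T -> bS | fb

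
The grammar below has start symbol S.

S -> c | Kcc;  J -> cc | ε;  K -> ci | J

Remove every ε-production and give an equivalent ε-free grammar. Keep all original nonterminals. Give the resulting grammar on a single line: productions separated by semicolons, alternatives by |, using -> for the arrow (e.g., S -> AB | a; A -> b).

S -> c | cc | Kcc; J -> cc; K -> J | ci

Nullable set: {J, K}.
S -> Kcc: K nullable, giving Kcc | cc.
Drop J -> ε.
K -> J: J nullable, giving J.
Unchanged (no nullable symbols): S -> c; J -> cc; K -> ci.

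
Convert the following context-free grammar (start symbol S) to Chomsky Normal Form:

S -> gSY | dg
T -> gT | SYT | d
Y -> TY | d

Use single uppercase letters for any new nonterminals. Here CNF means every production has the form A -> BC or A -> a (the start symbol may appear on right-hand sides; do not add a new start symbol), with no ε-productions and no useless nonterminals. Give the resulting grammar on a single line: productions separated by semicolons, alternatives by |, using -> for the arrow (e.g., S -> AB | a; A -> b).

No ε-productions.
No unit productions to eliminate.
TERM: introduce A -> d, B -> g and substitute in every rule of length ≥2.
BIN: S -> BSY becomes S -> BC, C -> SY; T -> SYT becomes T -> SD, D -> YT.

S -> AB | BC; A -> d; B -> g; C -> SY; D -> YT; T -> d | BT | SD; Y -> d | TY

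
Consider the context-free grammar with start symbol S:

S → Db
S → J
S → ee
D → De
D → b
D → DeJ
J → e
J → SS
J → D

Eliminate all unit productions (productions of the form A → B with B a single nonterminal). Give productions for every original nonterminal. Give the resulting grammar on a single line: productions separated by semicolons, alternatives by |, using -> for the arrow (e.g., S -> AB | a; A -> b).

S -> b | e | Db | De | SS | ee | DeJ; D -> b | De | DeJ; J -> b | e | De | SS | DeJ

Unit productions: J->D, S->J.
Unit pairs (A ⇒* B via units): (J,D), (S,D), (S,J).
S: inherits non-unit rules of {D, J, S} → Db | De | DeJ | SS | b | e | ee.
D: inherits non-unit rules of {D} → De | DeJ | b.
J: inherits non-unit rules of {D, J} → De | DeJ | SS | b | e.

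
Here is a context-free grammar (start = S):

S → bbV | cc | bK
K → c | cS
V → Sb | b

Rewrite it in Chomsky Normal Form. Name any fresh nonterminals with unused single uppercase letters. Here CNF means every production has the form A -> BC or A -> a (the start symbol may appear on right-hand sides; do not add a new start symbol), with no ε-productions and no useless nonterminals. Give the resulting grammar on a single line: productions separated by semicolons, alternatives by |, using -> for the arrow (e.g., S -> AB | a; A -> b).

No ε-productions.
No unit productions to eliminate.
TERM: introduce B -> b, A -> c and substitute in every rule of length ≥2.
BIN: S -> BBV becomes S -> BC, C -> BV.

S -> AA | BC | BK; A -> c; B -> b; C -> BV; K -> c | AS; V -> b | SB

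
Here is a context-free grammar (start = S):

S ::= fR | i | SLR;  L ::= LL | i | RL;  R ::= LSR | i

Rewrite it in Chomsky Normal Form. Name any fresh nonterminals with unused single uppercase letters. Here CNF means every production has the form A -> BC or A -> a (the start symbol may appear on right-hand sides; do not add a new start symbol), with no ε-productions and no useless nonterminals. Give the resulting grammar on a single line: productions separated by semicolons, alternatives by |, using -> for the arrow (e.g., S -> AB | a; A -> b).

No ε-productions.
No unit productions to eliminate.
TERM: introduce A -> f and substitute in every rule of length ≥2.
BIN: R -> LSR becomes R -> LB, B -> SR; S -> SLR becomes S -> SC, C -> LR.

S -> i | AR | SC; A -> f; B -> SR; C -> LR; L -> i | LL | RL; R -> i | LB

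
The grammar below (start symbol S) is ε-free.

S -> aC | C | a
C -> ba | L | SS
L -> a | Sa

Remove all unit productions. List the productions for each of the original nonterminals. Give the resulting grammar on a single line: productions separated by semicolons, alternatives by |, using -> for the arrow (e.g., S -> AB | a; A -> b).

Unit productions: C->L, S->C.
Unit pairs (A ⇒* B via units): (C,L), (S,C), (S,L).
S: inherits non-unit rules of {C, L, S} → SS | Sa | a | aC | ba.
C: inherits non-unit rules of {C, L} → SS | Sa | a | ba.
L: inherits non-unit rules of {L} → Sa | a.

S -> a | SS | Sa | aC | ba; C -> a | SS | Sa | ba; L -> a | Sa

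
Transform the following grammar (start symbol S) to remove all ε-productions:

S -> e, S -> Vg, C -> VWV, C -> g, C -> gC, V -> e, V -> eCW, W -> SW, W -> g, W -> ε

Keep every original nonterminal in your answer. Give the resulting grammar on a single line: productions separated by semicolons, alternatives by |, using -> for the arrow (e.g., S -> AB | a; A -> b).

S -> e | Vg; C -> g | VV | gC | VWV; V -> e | eC | eCW; W -> S | g | SW

Nullable set: {W}.
C -> VWV: W nullable, giving VV | VWV.
V -> eCW: W nullable, giving eC | eCW.
Drop W -> ε.
W -> SW: W nullable, giving S | SW.
Unchanged (no nullable symbols): S -> Vg; S -> e; C -> g; C -> gC; V -> e; W -> g.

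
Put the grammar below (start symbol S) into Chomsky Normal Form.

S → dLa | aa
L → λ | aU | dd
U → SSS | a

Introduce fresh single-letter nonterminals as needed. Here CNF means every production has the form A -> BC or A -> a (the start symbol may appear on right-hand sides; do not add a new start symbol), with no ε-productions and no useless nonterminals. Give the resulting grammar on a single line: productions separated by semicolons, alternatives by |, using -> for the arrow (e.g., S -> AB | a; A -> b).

S -> AA | BA | BC; A -> a; B -> d; C -> LA; D -> SS; L -> AU | BB; U -> a | SD

Nullable: {L}; after ε-elimination: S -> aa | da | dLa; L -> aU | dd; U -> a | SSS.
No unit productions to eliminate.
TERM: introduce A -> a, B -> d and substitute in every rule of length ≥2.
BIN: S -> BLA becomes S -> BC, C -> LA; U -> SSS becomes U -> SD, D -> SS.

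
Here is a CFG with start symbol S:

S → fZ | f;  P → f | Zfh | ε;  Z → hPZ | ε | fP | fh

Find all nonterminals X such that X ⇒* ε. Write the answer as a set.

Directly nullable (have an ε-rule): {P, Z}.
Not nullable: S — each has a terminal in every rule's right-hand side or depends on a non-nullable symbol.

{P, Z}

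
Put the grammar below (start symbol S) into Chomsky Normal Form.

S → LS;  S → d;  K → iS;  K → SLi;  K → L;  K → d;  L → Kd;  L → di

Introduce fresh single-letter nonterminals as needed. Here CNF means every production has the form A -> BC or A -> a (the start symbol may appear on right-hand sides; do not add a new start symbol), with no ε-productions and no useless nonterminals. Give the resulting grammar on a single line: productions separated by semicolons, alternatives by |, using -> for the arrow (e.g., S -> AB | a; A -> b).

S -> d | LS; A -> d; B -> i; C -> LB; K -> d | AB | BS | KA | SC; L -> AB | KA

No ε-productions.
After unit-elimination: S -> d | LS; K -> d | Kd | di | iS | SLi; L -> Kd | di.
TERM: introduce A -> d, B -> i and substitute in every rule of length ≥2.
BIN: K -> SLB becomes K -> SC, C -> LB.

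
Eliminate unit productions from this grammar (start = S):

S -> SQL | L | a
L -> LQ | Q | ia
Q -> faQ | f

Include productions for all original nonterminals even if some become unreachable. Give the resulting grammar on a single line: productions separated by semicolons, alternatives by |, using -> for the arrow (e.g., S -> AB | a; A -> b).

S -> a | f | LQ | ia | SQL | faQ; L -> f | LQ | ia | faQ; Q -> f | faQ

Unit productions: L->Q, S->L.
Unit pairs (A ⇒* B via units): (L,Q), (S,L), (S,Q).
S: inherits non-unit rules of {L, Q, S} → LQ | SQL | a | f | faQ | ia.
L: inherits non-unit rules of {L, Q} → LQ | f | faQ | ia.
Q: inherits non-unit rules of {Q} → f | faQ.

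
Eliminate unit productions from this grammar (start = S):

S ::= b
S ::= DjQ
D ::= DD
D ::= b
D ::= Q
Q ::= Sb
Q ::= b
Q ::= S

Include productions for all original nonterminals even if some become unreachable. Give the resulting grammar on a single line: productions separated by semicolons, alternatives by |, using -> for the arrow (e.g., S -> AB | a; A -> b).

Unit productions: D->Q, Q->S.
Unit pairs (A ⇒* B via units): (D,Q), (D,S), (Q,S).
S: inherits non-unit rules of {S} → DjQ | b.
D: inherits non-unit rules of {D, Q, S} → DD | DjQ | Sb | b.
Q: inherits non-unit rules of {Q, S} → DjQ | Sb | b.

S -> b | DjQ; D -> b | DD | Sb | DjQ; Q -> b | Sb | DjQ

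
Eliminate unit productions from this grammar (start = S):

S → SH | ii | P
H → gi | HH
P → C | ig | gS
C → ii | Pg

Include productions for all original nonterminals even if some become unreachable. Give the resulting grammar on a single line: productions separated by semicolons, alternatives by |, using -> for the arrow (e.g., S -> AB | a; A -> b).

S -> Pg | SH | gS | ig | ii; C -> Pg | ii; H -> HH | gi; P -> Pg | gS | ig | ii

Unit productions: P->C, S->P.
Unit pairs (A ⇒* B via units): (P,C), (S,C), (S,P).
S: inherits non-unit rules of {C, P, S} → Pg | SH | gS | ig | ii.
C: inherits non-unit rules of {C} → Pg | ii.
H: inherits non-unit rules of {H} → HH | gi.
P: inherits non-unit rules of {C, P} → Pg | gS | ig | ii.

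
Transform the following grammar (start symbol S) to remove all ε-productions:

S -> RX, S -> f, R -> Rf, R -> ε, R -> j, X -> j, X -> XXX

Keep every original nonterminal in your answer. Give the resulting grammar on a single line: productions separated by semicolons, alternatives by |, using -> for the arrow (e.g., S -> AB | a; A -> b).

S -> X | f | RX; R -> f | j | Rf; X -> j | XXX

Nullable set: {R}.
S -> RX: R nullable, giving RX | X.
Drop R -> ε.
R -> Rf: R nullable, giving Rf | f.
Unchanged (no nullable symbols): S -> f; R -> j; X -> XXX; X -> j.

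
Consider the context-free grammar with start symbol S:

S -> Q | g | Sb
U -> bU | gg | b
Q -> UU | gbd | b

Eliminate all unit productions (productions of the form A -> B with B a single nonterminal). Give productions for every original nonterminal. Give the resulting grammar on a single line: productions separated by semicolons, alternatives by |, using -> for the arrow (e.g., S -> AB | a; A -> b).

Unit productions: S->Q.
Unit pairs (A ⇒* B via units): (S,Q).
S: inherits non-unit rules of {Q, S} → Sb | UU | b | g | gbd.
Q: inherits non-unit rules of {Q} → UU | b | gbd.
U: inherits non-unit rules of {U} → b | bU | gg.

S -> b | g | Sb | UU | gbd; Q -> b | UU | gbd; U -> b | bU | gg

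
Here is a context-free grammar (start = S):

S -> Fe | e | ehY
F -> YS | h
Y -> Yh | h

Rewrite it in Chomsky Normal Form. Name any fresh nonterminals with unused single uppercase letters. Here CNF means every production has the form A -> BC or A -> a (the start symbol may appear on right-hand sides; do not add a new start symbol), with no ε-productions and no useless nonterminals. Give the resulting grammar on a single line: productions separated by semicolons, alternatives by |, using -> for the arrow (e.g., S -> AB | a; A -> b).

No ε-productions.
No unit productions to eliminate.
TERM: introduce A -> e, B -> h and substitute in every rule of length ≥2.
BIN: S -> ABY becomes S -> AC, C -> BY.

S -> e | AC | FA; A -> e; B -> h; C -> BY; F -> h | YS; Y -> h | YB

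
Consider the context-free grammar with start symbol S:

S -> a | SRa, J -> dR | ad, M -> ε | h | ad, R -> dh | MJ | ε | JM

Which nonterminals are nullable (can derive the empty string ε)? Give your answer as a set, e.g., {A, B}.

{M, R}

Directly nullable (have an ε-rule): {M, R}.
Not nullable: J, S — each has a terminal in every rule's right-hand side or depends on a non-nullable symbol.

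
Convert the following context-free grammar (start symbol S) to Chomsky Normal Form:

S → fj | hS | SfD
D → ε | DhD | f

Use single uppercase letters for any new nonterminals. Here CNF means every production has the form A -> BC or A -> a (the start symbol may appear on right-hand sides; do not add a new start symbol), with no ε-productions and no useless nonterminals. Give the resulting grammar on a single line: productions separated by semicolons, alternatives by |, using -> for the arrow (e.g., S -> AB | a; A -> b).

Nullable: {D}; after ε-elimination: S -> Sf | fj | hS | SfD; D -> f | h | Dh | hD | DhD.
No unit productions to eliminate.
TERM: introduce B -> f, A -> h, C -> j and substitute in every rule of length ≥2.
BIN: D -> DAD becomes D -> DE, E -> AD; S -> SBD becomes S -> SF, F -> BD.

S -> AS | BC | SB | SF; A -> h; B -> f; C -> j; D -> f | h | AD | DA | DE; E -> AD; F -> BD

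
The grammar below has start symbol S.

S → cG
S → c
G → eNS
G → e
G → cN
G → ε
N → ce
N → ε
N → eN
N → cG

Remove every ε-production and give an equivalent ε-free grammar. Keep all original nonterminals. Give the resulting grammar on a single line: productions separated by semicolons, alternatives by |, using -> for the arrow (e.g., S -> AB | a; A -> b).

Nullable set: {G, N}.
S -> cG: G nullable, giving c | cG.
Drop G -> ε.
G -> cN: N nullable, giving c | cN.
G -> eNS: N nullable, giving eNS | eS.
Drop N -> ε.
N -> cG: G nullable, giving c | cG.
N -> eN: N nullable, giving e | eN.
Unchanged (no nullable symbols): S -> c; G -> e; N -> ce.

S -> c | cG; G -> c | e | cN | eS | eNS; N -> c | e | cG | ce | eN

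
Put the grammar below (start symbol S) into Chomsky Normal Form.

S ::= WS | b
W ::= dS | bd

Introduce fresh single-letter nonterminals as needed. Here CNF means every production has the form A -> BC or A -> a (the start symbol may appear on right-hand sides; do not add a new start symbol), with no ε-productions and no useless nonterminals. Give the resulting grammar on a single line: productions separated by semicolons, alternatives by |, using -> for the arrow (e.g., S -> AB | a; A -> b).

No ε-productions.
No unit productions to eliminate.
TERM: introduce A -> b, B -> d and substitute in every rule of length ≥2.

S -> b | WS; A -> b; B -> d; W -> AB | BS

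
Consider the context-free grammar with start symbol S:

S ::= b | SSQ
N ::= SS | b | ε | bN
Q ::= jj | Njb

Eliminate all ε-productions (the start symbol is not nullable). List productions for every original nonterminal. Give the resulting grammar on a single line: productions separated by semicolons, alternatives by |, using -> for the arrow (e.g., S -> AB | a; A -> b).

S -> b | SSQ; N -> b | SS | bN; Q -> jb | jj | Njb

Nullable set: {N}.
Drop N -> ε.
N -> bN: N nullable, giving b | bN.
Q -> Njb: N nullable, giving Njb | jb.
Unchanged (no nullable symbols): S -> SSQ; S -> b; N -> SS; N -> b; Q -> jj.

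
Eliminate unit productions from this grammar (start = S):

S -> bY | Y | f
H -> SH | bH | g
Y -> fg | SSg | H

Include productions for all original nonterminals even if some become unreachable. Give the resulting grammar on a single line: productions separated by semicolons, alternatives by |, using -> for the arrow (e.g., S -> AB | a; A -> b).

S -> f | g | SH | bH | bY | fg | SSg; H -> g | SH | bH; Y -> g | SH | bH | fg | SSg

Unit productions: S->Y, Y->H.
Unit pairs (A ⇒* B via units): (S,H), (S,Y), (Y,H).
S: inherits non-unit rules of {H, S, Y} → SH | SSg | bH | bY | f | fg | g.
H: inherits non-unit rules of {H} → SH | bH | g.
Y: inherits non-unit rules of {H, Y} → SH | SSg | bH | fg | g.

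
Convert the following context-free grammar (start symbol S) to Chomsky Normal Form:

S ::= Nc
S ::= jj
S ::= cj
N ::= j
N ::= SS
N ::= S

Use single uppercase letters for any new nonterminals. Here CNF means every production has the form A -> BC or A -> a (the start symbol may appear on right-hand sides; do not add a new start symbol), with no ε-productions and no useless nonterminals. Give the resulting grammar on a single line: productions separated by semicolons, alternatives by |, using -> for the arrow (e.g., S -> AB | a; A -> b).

S -> AB | BB | NA; A -> c; B -> j; N -> j | AB | BB | NA | SS

No ε-productions.
After unit-elimination: S -> Nc | cj | jj; N -> j | Nc | SS | cj | jj.
TERM: introduce A -> c, B -> j and substitute in every rule of length ≥2.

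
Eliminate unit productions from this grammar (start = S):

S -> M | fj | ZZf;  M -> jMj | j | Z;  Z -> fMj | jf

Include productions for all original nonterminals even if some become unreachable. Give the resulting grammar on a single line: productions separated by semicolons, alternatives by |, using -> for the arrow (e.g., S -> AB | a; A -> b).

Unit productions: M->Z, S->M.
Unit pairs (A ⇒* B via units): (M,Z), (S,M), (S,Z).
S: inherits non-unit rules of {M, S, Z} → ZZf | fMj | fj | j | jMj | jf.
M: inherits non-unit rules of {M, Z} → fMj | j | jMj | jf.
Z: inherits non-unit rules of {Z} → fMj | jf.

S -> j | fj | jf | ZZf | fMj | jMj; M -> j | jf | fMj | jMj; Z -> jf | fMj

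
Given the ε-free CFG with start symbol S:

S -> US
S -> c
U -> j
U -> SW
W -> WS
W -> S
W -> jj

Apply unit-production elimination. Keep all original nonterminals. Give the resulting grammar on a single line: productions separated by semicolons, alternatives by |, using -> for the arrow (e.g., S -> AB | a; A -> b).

S -> c | US; U -> j | SW; W -> c | US | WS | jj

Unit productions: W->S.
Unit pairs (A ⇒* B via units): (W,S).
S: inherits non-unit rules of {S} → US | c.
U: inherits non-unit rules of {U} → SW | j.
W: inherits non-unit rules of {S, W} → US | WS | c | jj.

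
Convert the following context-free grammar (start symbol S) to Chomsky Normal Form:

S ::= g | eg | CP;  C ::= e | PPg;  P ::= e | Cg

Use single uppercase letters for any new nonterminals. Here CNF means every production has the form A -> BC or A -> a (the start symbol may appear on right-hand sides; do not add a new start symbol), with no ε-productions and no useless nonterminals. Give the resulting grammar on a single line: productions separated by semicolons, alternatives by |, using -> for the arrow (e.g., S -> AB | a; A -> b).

No ε-productions.
No unit productions to eliminate.
TERM: introduce B -> e, A -> g and substitute in every rule of length ≥2.
BIN: C -> PPA becomes C -> PD, D -> PA.

S -> g | BA | CP; A -> g; B -> e; C -> e | PD; D -> PA; P -> e | CA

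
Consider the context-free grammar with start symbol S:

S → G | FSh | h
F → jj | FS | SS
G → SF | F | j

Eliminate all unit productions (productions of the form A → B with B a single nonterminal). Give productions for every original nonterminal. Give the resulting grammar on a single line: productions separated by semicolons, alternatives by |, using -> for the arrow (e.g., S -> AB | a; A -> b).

Unit productions: G->F, S->G.
Unit pairs (A ⇒* B via units): (G,F), (S,F), (S,G).
S: inherits non-unit rules of {F, G, S} → FS | FSh | SF | SS | h | j | jj.
F: inherits non-unit rules of {F} → FS | SS | jj.
G: inherits non-unit rules of {F, G} → FS | SF | SS | j | jj.

S -> h | j | FS | SF | SS | jj | FSh; F -> FS | SS | jj; G -> j | FS | SF | SS | jj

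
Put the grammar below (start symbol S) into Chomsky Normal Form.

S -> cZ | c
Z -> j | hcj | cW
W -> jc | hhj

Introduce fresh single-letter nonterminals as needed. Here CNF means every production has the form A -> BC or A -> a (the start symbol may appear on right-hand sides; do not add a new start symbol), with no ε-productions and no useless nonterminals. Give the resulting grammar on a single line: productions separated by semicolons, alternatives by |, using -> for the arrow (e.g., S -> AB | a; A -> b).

S -> c | AZ; A -> c; B -> h; C -> j; D -> BC; E -> AC; W -> BD | CA; Z -> j | AW | BE

No ε-productions.
No unit productions to eliminate.
TERM: introduce A -> c, B -> h, C -> j and substitute in every rule of length ≥2.
BIN: W -> BBC becomes W -> BD, D -> BC; Z -> BAC becomes Z -> BE, E -> AC.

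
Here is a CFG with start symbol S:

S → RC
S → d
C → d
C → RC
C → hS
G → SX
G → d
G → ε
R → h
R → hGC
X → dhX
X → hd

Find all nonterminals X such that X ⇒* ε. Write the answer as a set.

Directly nullable (have an ε-rule): {G}.
Not nullable: C, R, S, X — each has a terminal in every rule's right-hand side or depends on a non-nullable symbol.

{G}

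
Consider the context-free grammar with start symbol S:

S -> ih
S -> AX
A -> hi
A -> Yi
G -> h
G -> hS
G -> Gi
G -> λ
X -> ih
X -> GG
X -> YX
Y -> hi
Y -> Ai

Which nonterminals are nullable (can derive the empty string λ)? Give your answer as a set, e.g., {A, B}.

Directly nullable (have an ε-rule): {G}.
X is nullable via X -> GG (every symbol on the right is already known nullable).
Not nullable: A, S, Y — each has a terminal in every rule's right-hand side or depends on a non-nullable symbol.

{G, X}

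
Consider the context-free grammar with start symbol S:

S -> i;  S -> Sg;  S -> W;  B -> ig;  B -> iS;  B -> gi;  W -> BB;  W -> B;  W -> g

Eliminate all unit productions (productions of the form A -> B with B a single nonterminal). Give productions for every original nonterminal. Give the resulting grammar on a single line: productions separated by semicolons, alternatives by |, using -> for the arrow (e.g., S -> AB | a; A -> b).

S -> g | i | BB | Sg | gi | iS | ig; B -> gi | iS | ig; W -> g | BB | gi | iS | ig

Unit productions: S->W, W->B.
Unit pairs (A ⇒* B via units): (S,B), (S,W), (W,B).
S: inherits non-unit rules of {B, S, W} → BB | Sg | g | gi | i | iS | ig.
B: inherits non-unit rules of {B} → gi | iS | ig.
W: inherits non-unit rules of {B, W} → BB | g | gi | iS | ig.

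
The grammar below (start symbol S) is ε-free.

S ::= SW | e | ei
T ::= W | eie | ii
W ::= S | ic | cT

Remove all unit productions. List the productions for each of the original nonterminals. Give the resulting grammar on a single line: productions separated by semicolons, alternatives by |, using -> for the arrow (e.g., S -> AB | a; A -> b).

Unit productions: T->W, W->S.
Unit pairs (A ⇒* B via units): (T,S), (T,W), (W,S).
S: inherits non-unit rules of {S} → SW | e | ei.
T: inherits non-unit rules of {S, T, W} → SW | cT | e | ei | eie | ic | ii.
W: inherits non-unit rules of {S, W} → SW | cT | e | ei | ic.

S -> e | SW | ei; T -> e | SW | cT | ei | ic | ii | eie; W -> e | SW | cT | ei | ic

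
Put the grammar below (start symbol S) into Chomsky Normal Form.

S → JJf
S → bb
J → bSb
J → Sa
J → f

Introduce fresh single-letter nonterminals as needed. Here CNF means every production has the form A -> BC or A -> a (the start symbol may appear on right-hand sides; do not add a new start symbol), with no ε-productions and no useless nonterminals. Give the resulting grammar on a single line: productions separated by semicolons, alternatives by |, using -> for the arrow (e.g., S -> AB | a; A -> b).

S -> BB | JE; A -> a; B -> b; C -> f; D -> SB; E -> JC; J -> f | BD | SA

No ε-productions.
No unit productions to eliminate.
TERM: introduce A -> a, B -> b, C -> f and substitute in every rule of length ≥2.
BIN: J -> BSB becomes J -> BD, D -> SB; S -> JJC becomes S -> JE, E -> JC.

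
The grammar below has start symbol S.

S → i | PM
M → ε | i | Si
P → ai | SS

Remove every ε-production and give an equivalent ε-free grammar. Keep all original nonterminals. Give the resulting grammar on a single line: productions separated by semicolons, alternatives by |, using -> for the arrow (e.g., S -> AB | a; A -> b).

Nullable set: {M}.
S -> PM: M nullable, giving P | PM.
Drop M -> ε.
Unchanged (no nullable symbols): S -> i; M -> Si; M -> i; P -> SS; P -> ai.

S -> P | i | PM; M -> i | Si; P -> SS | ai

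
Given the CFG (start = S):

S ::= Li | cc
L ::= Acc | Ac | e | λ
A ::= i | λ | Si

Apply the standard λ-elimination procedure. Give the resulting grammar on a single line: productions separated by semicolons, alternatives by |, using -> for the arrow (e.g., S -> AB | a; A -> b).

Nullable set: {A, L}.
S -> Li: L nullable, giving Li | i.
Drop A -> λ.
Drop L -> λ.
L -> Ac: A nullable, giving Ac | c.
L -> Acc: A nullable, giving Acc | cc.
Unchanged (no nullable symbols): S -> cc; A -> Si; A -> i; L -> e.

S -> i | Li | cc; A -> i | Si; L -> c | e | Ac | cc | Acc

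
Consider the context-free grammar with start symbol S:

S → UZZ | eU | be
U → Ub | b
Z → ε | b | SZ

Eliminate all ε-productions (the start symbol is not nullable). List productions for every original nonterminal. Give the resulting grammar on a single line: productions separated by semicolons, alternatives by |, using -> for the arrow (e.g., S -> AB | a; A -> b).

S -> U | UZ | be | eU | UZZ; U -> b | Ub; Z -> S | b | SZ

Nullable set: {Z}.
S -> UZZ: Z, Z nullable, giving U | UZ | UZZ.
Drop Z -> ε.
Z -> SZ: Z nullable, giving S | SZ.
Unchanged (no nullable symbols): S -> be; S -> eU; U -> Ub; U -> b; Z -> b.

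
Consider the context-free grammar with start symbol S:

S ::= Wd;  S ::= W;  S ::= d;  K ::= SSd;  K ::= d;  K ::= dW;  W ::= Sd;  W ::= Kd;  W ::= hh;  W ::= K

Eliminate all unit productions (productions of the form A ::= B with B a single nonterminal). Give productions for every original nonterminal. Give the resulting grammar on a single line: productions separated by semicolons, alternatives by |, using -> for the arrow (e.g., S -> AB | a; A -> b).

Unit productions: S->W, W->K.
Unit pairs (A ⇒* B via units): (S,K), (S,W), (W,K).
S: inherits non-unit rules of {K, S, W} → Kd | SSd | Sd | Wd | d | dW | hh.
K: inherits non-unit rules of {K} → SSd | d | dW.
W: inherits non-unit rules of {K, W} → Kd | SSd | Sd | d | dW | hh.

S -> d | Kd | Sd | Wd | dW | hh | SSd; K -> d | dW | SSd; W -> d | Kd | Sd | dW | hh | SSd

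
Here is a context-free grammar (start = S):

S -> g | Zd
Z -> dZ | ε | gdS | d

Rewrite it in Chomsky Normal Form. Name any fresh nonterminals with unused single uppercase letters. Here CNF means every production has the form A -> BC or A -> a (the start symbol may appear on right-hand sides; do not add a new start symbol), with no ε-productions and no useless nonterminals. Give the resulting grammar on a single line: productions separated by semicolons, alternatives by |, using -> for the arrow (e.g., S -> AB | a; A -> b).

S -> d | g | ZA; A -> d; B -> g; C -> AS; Z -> d | AZ | BC

Nullable: {Z}; after ε-elimination: S -> d | g | Zd; Z -> d | dZ | gdS.
No unit productions to eliminate.
TERM: introduce A -> d, B -> g and substitute in every rule of length ≥2.
BIN: Z -> BAS becomes Z -> BC, C -> AS.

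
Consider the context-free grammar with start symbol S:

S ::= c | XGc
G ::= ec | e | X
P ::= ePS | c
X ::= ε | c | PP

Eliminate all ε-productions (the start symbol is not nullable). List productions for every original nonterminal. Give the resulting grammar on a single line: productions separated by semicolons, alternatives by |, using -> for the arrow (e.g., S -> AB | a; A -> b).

S -> c | Gc | Xc | XGc; G -> X | e | ec; P -> c | ePS; X -> c | PP

Nullable set: {G, X}.
S -> XGc: X, G nullable, giving Gc | XGc | Xc | c.
G -> X: X nullable, giving X.
Drop X -> ε.
Unchanged (no nullable symbols): S -> c; G -> e; G -> ec; P -> c; P -> ePS; X -> PP; X -> c.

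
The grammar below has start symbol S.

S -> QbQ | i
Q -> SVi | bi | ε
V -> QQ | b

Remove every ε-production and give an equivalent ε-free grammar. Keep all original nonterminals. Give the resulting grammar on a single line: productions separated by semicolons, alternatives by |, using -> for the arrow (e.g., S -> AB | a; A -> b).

S -> b | i | Qb | bQ | QbQ; Q -> Si | bi | SVi; V -> Q | b | QQ

Nullable set: {Q, V}.
S -> QbQ: Q, Q nullable, giving Qb | QbQ | b | bQ.
Drop Q -> ε.
Q -> SVi: V nullable, giving SVi | Si.
V -> QQ: Q, Q nullable, giving Q | QQ.
Unchanged (no nullable symbols): S -> i; Q -> bi; V -> b.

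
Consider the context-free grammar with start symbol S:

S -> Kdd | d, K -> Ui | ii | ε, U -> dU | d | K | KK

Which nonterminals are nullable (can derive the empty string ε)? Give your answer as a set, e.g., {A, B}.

{K, U}

Directly nullable (have an ε-rule): {K}.
U is nullable via U -> K (every symbol on the right is already known nullable).
Not nullable: S — each has a terminal in every rule's right-hand side or depends on a non-nullable symbol.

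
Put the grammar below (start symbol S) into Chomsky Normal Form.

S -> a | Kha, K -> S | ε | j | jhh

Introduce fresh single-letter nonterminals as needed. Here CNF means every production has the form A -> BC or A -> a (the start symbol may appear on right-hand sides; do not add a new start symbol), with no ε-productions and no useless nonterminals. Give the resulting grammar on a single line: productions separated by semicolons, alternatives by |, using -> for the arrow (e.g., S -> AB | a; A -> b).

S -> a | AB | KF; A -> h; B -> a; C -> j; D -> AA; E -> AB; F -> AB; K -> a | j | AB | CD | KE

Nullable: {K}; after ε-elimination: S -> a | ha | Kha; K -> S | j | jhh.
After unit-elimination: S -> a | ha | Kha; K -> a | j | ha | Kha | jhh.
TERM: introduce B -> a, A -> h, C -> j and substitute in every rule of length ≥2.
BIN: K -> CAA becomes K -> CD, D -> AA; K -> KAB becomes K -> KE, E -> AB; S -> KAB becomes S -> KF, F -> AB.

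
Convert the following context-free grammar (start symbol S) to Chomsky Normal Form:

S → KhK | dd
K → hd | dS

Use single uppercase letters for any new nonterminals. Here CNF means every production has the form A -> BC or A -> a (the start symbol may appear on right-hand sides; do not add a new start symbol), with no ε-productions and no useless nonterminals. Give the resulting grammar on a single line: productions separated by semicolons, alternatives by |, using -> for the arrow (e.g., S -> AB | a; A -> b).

S -> AA | KC; A -> d; B -> h; C -> BK; K -> AS | BA

No ε-productions.
No unit productions to eliminate.
TERM: introduce A -> d, B -> h and substitute in every rule of length ≥2.
BIN: S -> KBK becomes S -> KC, C -> BK.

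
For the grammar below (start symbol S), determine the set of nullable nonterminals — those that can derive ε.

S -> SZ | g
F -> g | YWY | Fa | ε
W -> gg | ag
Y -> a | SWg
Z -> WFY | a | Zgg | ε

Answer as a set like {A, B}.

Directly nullable (have an ε-rule): {F, Z}.
Not nullable: S, W, Y — each has a terminal in every rule's right-hand side or depends on a non-nullable symbol.

{F, Z}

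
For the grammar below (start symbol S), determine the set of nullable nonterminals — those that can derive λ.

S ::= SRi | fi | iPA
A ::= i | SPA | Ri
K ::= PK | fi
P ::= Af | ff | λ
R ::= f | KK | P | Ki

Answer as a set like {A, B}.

Directly nullable (have an ε-rule): {P}.
R is nullable via R -> P (every symbol on the right is already known nullable).
Not nullable: A, K, S — each has a terminal in every rule's right-hand side or depends on a non-nullable symbol.

{P, R}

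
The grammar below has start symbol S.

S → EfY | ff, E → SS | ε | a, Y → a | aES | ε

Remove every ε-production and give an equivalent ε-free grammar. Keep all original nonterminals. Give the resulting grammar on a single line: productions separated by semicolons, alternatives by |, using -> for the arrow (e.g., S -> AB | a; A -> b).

Nullable set: {E, Y}.
S -> EfY: E, Y nullable, giving Ef | EfY | f | fY.
Drop E -> ε.
Drop Y -> ε.
Y -> aES: E nullable, giving aES | aS.
Unchanged (no nullable symbols): S -> ff; E -> SS; E -> a; Y -> a.

S -> f | Ef | fY | ff | EfY; E -> a | SS; Y -> a | aS | aES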